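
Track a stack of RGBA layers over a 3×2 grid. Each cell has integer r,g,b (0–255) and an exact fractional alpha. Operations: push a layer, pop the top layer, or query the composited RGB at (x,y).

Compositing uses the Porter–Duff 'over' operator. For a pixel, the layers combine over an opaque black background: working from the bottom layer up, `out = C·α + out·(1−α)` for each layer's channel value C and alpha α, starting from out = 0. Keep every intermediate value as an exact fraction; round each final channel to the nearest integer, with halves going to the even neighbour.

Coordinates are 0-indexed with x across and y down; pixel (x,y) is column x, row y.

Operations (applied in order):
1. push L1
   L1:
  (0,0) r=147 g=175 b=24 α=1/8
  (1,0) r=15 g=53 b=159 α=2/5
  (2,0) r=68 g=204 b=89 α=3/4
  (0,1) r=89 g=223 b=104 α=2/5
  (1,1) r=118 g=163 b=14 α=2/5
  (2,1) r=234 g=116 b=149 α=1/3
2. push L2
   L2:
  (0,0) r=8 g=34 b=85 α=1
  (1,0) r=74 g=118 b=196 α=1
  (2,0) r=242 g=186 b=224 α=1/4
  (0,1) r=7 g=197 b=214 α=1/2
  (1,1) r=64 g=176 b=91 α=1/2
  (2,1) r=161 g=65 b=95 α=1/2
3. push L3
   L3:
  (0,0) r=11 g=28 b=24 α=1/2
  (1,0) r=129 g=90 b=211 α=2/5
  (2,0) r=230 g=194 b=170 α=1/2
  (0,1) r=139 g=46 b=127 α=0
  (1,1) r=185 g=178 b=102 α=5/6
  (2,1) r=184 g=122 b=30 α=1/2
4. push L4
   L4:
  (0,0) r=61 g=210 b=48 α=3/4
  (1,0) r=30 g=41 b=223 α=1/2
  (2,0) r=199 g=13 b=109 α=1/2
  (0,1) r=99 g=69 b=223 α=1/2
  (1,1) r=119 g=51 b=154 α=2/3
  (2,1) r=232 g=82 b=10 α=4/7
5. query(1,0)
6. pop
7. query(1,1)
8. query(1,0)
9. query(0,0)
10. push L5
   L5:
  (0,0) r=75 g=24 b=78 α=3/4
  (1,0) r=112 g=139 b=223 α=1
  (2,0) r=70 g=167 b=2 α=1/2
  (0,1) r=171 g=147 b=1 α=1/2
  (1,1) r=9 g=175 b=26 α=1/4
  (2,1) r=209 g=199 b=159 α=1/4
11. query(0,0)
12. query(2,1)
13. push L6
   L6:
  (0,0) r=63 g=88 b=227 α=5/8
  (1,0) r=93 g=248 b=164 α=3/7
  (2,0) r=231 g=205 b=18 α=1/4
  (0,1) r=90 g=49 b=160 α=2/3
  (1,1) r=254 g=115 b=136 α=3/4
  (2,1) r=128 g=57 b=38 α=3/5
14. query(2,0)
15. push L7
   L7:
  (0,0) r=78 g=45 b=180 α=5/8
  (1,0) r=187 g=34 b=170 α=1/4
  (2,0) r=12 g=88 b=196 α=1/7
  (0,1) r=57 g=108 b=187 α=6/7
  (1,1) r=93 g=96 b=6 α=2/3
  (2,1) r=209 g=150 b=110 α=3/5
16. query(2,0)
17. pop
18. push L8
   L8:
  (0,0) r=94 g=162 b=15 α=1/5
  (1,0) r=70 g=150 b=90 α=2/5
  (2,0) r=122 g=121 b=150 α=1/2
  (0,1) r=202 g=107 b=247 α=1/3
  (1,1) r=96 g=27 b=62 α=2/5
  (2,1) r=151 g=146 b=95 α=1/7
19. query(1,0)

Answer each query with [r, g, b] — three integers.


query (1,0) [L1,L2,L3,L4] — begin 0,0,0
+L1 (α=2/5) → [6, 106/5, 318/5]
+L2 (α=1) → [74, 118, 196]
+L3 (α=2/5) → [96, 534/5, 202]
+L4 (α=1/2) → [63, 739/10, 425/2]
→ [63, 74, 212]

query (1,1) [L1,L2,L3] — begin 0,0,0
+L1 (α=2/5) → [236/5, 326/5, 28/5]
+L2 (α=1/2) → [278/5, 603/5, 483/10]
+L3 (α=5/6) → [4903/30, 5053/30, 1861/20]
= [163, 168, 93]

(1,0) stack=L1,L2,L3; from [0,0,0]:
L1 α=2/5: [6, 106/5, 318/5]
L2 α=1: [74, 118, 196]
L3 α=2/5: [96, 534/5, 202]
→ [96, 107, 202]

query (0,0) [L1,L2,L3] — begin 0,0,0
+L1 (α=1/8) → [147/8, 175/8, 3]
+L2 (α=1) → [8, 34, 85]
+L3 (α=1/2) → [19/2, 31, 109/2]
= [10, 31, 54]

(0,0) stack=L1,L2,L3,L5; from [0,0,0]:
after L1 α=1/8: [147/8, 175/8, 3]
after L2 α=1: [8, 34, 85]
after L3 α=1/2: [19/2, 31, 109/2]
after L5 α=3/4: [469/8, 103/4, 577/8]
= [59, 26, 72]

query (2,1) [L1,L2,L3,L5] — begin 0,0,0
+L1 (α=1/3) → [78, 116/3, 149/3]
+L2 (α=1/2) → [239/2, 311/6, 217/3]
+L3 (α=1/2) → [607/4, 1043/12, 307/6]
+L5 (α=1/4) → [2657/16, 1839/16, 625/8]
= [166, 115, 78]

(2,0) stack=L1,L2,L3,L5,L6; from [0,0,0]:
L1 α=3/4: [51, 153, 267/4]
L2 α=1/4: [395/4, 645/4, 1697/16]
L3 α=1/2: [1315/8, 1421/8, 4417/32]
L5 α=1/2: [1875/16, 2757/16, 4481/64]
L6 α=1/4: [9321/64, 11551/64, 14595/256]
→ [146, 180, 57]

(2,0) stack=L1,L2,L3,L5,L6,L7; from [0,0,0]:
after L1 α=3/4: [51, 153, 267/4]
after L2 α=1/4: [395/4, 645/4, 1697/16]
after L3 α=1/2: [1315/8, 1421/8, 4417/32]
after L5 α=1/2: [1875/16, 2757/16, 4481/64]
after L6 α=1/4: [9321/64, 11551/64, 14595/256]
after L7 α=1/7: [28347/224, 37469/224, 9839/128]
rounded: [127, 167, 77]

query (1,0) [L1,L2,L3,L5,L6,L8] — begin 0,0,0
L1 α=2/5: [6, 106/5, 318/5]
L2 α=1: [74, 118, 196]
L3 α=2/5: [96, 534/5, 202]
L5 α=1: [112, 139, 223]
L6 α=3/7: [727/7, 1300/7, 1384/7]
L8 α=2/5: [3161/35, 1200/7, 5412/35]
= [90, 171, 155]


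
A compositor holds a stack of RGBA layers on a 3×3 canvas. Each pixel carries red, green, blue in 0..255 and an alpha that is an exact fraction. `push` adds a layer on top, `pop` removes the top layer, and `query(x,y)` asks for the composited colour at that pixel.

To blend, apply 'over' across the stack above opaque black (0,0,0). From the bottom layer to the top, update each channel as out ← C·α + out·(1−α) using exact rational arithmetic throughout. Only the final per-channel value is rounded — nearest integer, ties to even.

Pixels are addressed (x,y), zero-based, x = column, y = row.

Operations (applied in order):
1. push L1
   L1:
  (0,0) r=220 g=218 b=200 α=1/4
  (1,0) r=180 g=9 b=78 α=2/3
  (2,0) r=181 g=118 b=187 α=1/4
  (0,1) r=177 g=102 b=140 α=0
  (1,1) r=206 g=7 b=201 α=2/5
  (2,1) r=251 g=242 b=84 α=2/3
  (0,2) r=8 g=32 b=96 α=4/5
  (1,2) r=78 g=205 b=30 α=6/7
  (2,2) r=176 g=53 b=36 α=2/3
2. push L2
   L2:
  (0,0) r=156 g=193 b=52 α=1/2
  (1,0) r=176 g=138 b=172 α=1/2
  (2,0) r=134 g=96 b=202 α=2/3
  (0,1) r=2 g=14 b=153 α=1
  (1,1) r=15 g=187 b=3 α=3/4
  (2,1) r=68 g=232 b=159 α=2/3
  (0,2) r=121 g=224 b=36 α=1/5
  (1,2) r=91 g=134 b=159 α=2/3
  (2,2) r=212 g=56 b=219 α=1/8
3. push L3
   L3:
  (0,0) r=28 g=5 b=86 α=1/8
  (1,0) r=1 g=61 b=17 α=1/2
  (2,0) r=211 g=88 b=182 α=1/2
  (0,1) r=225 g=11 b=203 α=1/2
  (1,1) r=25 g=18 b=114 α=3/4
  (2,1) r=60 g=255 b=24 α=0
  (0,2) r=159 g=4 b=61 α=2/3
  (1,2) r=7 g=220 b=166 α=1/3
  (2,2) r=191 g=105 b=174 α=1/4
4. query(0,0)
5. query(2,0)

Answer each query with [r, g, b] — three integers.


query (0,0) [L1,L2,L3] — begin 0,0,0
L1 α=1/4: [55, 109/2, 50]
L2 α=1/2: [211/2, 495/4, 51]
L3 α=1/8: [1533/16, 3485/32, 443/8]
→ [96, 109, 55]

query (2,0) [L1,L2,L3] — begin 0,0,0
L1 α=1/4: [181/4, 59/2, 187/4]
L2 α=2/3: [1253/12, 443/6, 601/4]
L3 α=1/2: [3785/24, 971/12, 1329/8]
rounded: [158, 81, 166]


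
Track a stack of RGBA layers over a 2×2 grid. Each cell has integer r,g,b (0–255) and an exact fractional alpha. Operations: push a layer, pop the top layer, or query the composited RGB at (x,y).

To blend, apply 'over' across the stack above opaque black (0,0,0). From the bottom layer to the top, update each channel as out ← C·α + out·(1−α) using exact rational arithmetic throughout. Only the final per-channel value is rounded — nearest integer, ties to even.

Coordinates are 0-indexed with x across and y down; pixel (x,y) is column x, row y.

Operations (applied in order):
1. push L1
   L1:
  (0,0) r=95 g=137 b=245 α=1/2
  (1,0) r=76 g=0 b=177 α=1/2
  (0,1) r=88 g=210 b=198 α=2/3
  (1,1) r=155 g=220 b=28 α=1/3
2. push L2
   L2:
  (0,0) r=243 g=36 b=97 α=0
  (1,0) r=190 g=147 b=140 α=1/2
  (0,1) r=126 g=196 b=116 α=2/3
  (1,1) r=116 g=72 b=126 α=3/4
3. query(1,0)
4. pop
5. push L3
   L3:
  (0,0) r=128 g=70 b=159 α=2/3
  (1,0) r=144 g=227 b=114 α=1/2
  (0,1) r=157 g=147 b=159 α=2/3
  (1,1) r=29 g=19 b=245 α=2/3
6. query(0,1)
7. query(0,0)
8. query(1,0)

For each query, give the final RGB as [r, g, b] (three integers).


(1,0) stack=L1,L2; from [0,0,0]:
+L1 (α=1/2) → [38, 0, 177/2]
+L2 (α=1/2) → [114, 147/2, 457/4]
→ [114, 74, 114]

at x=0,y=1 over L1,L3:
L1 α=2/3: [176/3, 140, 132]
L3 α=2/3: [1118/9, 434/3, 150]
rounded: [124, 145, 150]

(0,0) stack=L1,L3; from [0,0,0]:
L1 α=1/2: [95/2, 137/2, 245/2]
L3 α=2/3: [607/6, 139/2, 881/6]
→ [101, 70, 147]

query (1,0) [L1,L3] — begin 0,0,0
L1 α=1/2: [38, 0, 177/2]
L3 α=1/2: [91, 227/2, 405/4]
→ [91, 114, 101]


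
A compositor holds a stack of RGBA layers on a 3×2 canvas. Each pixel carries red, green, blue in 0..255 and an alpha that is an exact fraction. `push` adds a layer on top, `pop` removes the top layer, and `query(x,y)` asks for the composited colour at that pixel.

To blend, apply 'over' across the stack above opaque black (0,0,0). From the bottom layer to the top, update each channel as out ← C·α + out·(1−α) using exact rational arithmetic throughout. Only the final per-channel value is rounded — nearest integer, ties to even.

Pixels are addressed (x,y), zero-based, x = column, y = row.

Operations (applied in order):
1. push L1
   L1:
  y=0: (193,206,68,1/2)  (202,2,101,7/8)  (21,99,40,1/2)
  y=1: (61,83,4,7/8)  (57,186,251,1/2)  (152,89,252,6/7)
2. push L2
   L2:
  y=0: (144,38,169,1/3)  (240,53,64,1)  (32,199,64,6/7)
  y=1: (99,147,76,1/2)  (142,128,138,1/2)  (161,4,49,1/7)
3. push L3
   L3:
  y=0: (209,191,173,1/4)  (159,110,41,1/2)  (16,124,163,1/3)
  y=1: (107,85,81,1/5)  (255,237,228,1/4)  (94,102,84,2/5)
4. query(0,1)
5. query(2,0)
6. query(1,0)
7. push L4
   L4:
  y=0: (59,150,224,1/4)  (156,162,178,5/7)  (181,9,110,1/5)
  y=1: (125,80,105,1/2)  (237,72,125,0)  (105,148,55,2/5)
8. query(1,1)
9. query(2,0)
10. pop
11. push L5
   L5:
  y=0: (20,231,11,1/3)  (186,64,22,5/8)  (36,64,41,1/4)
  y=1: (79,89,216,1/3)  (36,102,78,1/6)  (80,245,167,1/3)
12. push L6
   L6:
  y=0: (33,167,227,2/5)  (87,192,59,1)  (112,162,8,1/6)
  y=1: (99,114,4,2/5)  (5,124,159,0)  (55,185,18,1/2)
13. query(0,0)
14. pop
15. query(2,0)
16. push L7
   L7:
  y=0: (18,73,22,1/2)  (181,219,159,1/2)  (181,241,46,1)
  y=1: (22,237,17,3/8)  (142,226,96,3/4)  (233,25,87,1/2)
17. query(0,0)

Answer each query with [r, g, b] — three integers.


(0,1) stack=L1,L2,L3; from [0,0,0]:
after L1 α=7/8: [427/8, 581/8, 7/2]
after L2 α=1/2: [1219/16, 1757/16, 159/4]
after L3 α=1/5: [1647/20, 2097/20, 48]
→ [82, 105, 48]

at x=2,y=0 over L1,L2,L3:
after L1 α=1/2: [21/2, 99/2, 20]
after L2 α=6/7: [405/14, 2487/14, 404/7]
after L3 α=1/3: [517/21, 3355/21, 1949/21]
→ [25, 160, 93]

(1,0) stack=L1,L2,L3; from [0,0,0]:
L1 α=7/8: [707/4, 7/4, 707/8]
L2 α=1: [240, 53, 64]
L3 α=1/2: [399/2, 163/2, 105/2]
rounded: [200, 82, 52]

at x=1,y=1 over L1,L2,L3,L4:
L1 α=1/2: [57/2, 93, 251/2]
L2 α=1/2: [341/4, 221/2, 527/4]
L3 α=1/4: [2043/16, 1137/8, 2493/16]
L4 α=0: [2043/16, 1137/8, 2493/16]
= [128, 142, 156]

(2,0) stack=L1,L2,L3,L4; from [0,0,0]:
+L1 (α=1/2) → [21/2, 99/2, 20]
+L2 (α=6/7) → [405/14, 2487/14, 404/7]
+L3 (α=1/3) → [517/21, 3355/21, 1949/21]
+L4 (α=1/5) → [5869/105, 13609/105, 10106/105]
→ [56, 130, 96]

at x=0,y=0 over L1,L2,L3,L5,L6:
after L1 α=1/2: [193/2, 103, 34]
after L2 α=1/3: [337/3, 244/3, 79]
after L3 α=1/4: [273/2, 435/4, 205/2]
after L5 α=1/3: [293/3, 299/2, 72]
after L6 α=2/5: [359/5, 313/2, 134]
= [72, 156, 134]

(2,0) stack=L1,L2,L3,L5; from [0,0,0]:
+L1 (α=1/2) → [21/2, 99/2, 20]
+L2 (α=6/7) → [405/14, 2487/14, 404/7]
+L3 (α=1/3) → [517/21, 3355/21, 1949/21]
+L5 (α=1/4) → [769/28, 3803/28, 559/7]
→ [27, 136, 80]

(0,0) stack=L1,L2,L3,L5,L7; from [0,0,0]:
+L1 (α=1/2) → [193/2, 103, 34]
+L2 (α=1/3) → [337/3, 244/3, 79]
+L3 (α=1/4) → [273/2, 435/4, 205/2]
+L5 (α=1/3) → [293/3, 299/2, 72]
+L7 (α=1/2) → [347/6, 445/4, 47]
rounded: [58, 111, 47]


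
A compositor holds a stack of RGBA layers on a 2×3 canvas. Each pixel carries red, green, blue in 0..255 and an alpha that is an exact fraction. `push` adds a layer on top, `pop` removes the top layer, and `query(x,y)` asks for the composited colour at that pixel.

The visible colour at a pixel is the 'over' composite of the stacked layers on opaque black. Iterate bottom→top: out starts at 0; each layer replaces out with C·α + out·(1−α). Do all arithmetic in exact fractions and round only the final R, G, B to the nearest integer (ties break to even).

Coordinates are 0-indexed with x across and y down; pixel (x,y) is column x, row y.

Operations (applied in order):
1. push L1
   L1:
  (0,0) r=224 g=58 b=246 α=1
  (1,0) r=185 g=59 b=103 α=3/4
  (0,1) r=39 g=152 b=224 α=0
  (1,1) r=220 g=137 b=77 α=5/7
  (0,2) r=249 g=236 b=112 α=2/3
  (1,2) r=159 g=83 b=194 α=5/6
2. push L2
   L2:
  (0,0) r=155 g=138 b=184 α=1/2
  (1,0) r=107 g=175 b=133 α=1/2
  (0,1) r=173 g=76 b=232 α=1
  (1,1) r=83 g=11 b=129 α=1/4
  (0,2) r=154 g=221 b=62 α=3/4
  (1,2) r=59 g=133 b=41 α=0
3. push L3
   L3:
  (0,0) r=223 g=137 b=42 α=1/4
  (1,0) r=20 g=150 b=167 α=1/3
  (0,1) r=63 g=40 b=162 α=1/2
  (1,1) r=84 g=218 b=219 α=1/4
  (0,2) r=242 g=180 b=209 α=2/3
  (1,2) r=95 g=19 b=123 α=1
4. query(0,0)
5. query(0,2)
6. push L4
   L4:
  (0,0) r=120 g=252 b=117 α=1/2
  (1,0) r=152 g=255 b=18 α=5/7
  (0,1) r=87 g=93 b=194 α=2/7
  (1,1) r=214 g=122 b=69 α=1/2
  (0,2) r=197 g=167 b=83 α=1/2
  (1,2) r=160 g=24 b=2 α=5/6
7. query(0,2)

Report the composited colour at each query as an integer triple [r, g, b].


query (0,0) [L1,L2,L3] — begin 0,0,0
L1 α=1: [224, 58, 246]
L2 α=1/2: [379/2, 98, 215]
L3 α=1/4: [1583/8, 431/4, 687/4]
= [198, 108, 172]

query (0,2) [L1,L2,L3] — begin 0,0,0
L1 α=2/3: [166, 472/3, 224/3]
L2 α=3/4: [157, 2461/12, 391/6]
L3 α=2/3: [641/3, 6781/36, 2899/18]
→ [214, 188, 161]

at x=0,y=2 over L1,L2,L3,L4:
after L1 α=2/3: [166, 472/3, 224/3]
after L2 α=3/4: [157, 2461/12, 391/6]
after L3 α=2/3: [641/3, 6781/36, 2899/18]
after L4 α=1/2: [616/3, 12793/72, 4393/36]
= [205, 178, 122]


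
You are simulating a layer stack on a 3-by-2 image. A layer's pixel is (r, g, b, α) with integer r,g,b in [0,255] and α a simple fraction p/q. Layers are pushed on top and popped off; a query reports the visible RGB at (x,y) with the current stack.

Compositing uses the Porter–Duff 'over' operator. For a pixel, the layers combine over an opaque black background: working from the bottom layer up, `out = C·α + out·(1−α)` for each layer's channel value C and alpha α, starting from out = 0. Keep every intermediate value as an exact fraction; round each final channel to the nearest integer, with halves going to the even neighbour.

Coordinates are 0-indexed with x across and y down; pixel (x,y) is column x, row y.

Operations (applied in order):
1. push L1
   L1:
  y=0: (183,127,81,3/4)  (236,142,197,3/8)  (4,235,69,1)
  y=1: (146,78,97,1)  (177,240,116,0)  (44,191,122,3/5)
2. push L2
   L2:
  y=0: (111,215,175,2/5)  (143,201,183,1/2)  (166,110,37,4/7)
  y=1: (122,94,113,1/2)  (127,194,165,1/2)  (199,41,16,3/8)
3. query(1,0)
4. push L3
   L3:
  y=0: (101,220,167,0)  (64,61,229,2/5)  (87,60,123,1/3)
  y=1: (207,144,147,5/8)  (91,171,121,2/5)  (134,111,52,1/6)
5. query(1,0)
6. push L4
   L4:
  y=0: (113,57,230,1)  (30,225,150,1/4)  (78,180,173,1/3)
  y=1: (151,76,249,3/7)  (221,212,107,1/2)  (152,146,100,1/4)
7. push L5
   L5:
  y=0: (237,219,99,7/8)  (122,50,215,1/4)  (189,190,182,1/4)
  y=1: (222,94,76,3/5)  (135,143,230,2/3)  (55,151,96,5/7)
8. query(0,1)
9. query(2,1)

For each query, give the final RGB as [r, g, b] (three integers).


at x=1,y=0 over L1,L2:
L1 α=3/8: [177/2, 213/4, 591/8]
L2 α=1/2: [463/4, 1017/8, 2055/16]
→ [116, 127, 128]

(1,0) stack=L1,L2,L3; from [0,0,0]:
+L1 (α=3/8) → [177/2, 213/4, 591/8]
+L2 (α=1/2) → [463/4, 1017/8, 2055/16]
+L3 (α=2/5) → [1901/20, 4027/40, 13493/80]
= [95, 101, 169]

query (0,1) [L1,L2,L3,L4,L5] — begin 0,0,0
after L1 α=1: [146, 78, 97]
after L2 α=1/2: [134, 86, 105]
after L3 α=5/8: [1437/8, 489/4, 525/4]
after L4 α=3/7: [2343/14, 717/7, 1272/7]
after L5 α=3/5: [1401/7, 3408/35, 828/7]
→ [200, 97, 118]

query (2,1) [L1,L2,L3,L4,L5] — begin 0,0,0
L1 α=3/5: [132/5, 573/5, 366/5]
L2 α=3/8: [729/8, 87, 207/4]
L3 α=1/6: [4717/48, 91, 1243/24]
L4 α=1/4: [7149/64, 419/4, 2043/32]
L5 α=5/7: [15949/224, 1929/14, 1389/16]
→ [71, 138, 87]


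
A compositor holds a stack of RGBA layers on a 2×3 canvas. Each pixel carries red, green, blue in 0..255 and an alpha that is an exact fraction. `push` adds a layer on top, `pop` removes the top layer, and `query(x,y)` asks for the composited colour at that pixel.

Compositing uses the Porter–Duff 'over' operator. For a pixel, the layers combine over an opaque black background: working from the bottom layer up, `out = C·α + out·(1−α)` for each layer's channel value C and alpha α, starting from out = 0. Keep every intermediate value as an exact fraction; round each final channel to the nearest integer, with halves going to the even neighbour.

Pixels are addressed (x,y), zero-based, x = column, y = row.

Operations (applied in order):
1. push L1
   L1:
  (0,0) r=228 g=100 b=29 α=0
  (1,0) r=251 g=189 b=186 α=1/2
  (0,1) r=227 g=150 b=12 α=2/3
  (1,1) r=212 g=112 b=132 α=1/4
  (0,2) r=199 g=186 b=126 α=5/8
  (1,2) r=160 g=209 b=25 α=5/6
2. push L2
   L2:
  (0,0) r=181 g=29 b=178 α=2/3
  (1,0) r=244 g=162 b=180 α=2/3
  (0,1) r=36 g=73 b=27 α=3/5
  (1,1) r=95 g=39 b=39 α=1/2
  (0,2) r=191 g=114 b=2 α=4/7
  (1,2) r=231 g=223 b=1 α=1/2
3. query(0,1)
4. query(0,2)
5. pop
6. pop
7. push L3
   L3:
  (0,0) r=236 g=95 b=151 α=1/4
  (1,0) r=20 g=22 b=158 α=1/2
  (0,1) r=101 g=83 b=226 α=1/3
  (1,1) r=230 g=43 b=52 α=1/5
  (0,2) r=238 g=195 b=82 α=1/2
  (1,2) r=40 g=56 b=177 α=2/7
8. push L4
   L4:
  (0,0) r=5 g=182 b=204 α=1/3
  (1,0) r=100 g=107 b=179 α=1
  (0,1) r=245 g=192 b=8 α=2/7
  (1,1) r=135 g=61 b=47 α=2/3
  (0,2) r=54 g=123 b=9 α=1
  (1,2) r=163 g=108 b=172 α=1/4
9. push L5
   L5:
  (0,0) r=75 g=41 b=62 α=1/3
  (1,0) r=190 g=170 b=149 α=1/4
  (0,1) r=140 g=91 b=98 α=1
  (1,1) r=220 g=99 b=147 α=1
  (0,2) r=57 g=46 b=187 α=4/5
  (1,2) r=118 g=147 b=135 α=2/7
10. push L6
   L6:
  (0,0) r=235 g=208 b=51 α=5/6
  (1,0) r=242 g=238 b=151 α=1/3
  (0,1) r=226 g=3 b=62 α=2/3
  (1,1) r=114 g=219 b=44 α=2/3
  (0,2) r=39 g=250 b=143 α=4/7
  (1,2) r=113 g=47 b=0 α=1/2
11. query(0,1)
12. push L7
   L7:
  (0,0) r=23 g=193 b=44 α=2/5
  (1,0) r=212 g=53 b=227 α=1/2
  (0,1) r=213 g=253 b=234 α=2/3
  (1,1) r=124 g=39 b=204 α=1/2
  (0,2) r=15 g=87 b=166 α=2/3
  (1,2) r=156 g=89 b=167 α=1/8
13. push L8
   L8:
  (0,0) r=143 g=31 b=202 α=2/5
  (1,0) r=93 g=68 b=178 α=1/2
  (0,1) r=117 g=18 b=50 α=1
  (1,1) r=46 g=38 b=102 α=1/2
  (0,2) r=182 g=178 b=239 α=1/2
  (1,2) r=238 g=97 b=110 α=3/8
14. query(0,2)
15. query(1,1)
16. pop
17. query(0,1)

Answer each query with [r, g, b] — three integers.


query (0,1) [L1,L2] — begin 0,0,0
L1 α=2/3: [454/3, 100, 8]
L2 α=3/5: [1232/15, 419/5, 97/5]
rounded: [82, 84, 19]

(0,2) stack=L1,L2; from [0,0,0]:
after L1 α=5/8: [995/8, 465/4, 315/4]
after L2 α=4/7: [9097/56, 3219/28, 977/28]
→ [162, 115, 35]

at x=0,y=1 over L3,L4,L5,L6:
+L3 (α=1/3) → [101/3, 83/3, 226/3]
+L4 (α=2/7) → [1975/21, 1567/21, 1178/21]
+L5 (α=1) → [140, 91, 98]
+L6 (α=2/3) → [592/3, 97/3, 74]
rounded: [197, 32, 74]

at x=0,y=2 over L3,L4,L5,L6,L7,L8:
+L3 (α=1/2) → [119, 195/2, 41]
+L4 (α=1) → [54, 123, 9]
+L5 (α=4/5) → [282/5, 307/5, 757/5]
+L6 (α=4/7) → [1626/35, 5921/35, 733/5]
+L7 (α=2/3) → [892/35, 12011/105, 2393/15]
+L8 (α=1/2) → [3631/35, 30701/210, 2989/15]
→ [104, 146, 199]

at x=1,y=1 over L3,L4,L5,L6,L7,L8:
L3 α=1/5: [46, 43/5, 52/5]
L4 α=2/3: [316/3, 653/15, 174/5]
L5 α=1: [220, 99, 147]
L6 α=2/3: [448/3, 179, 235/3]
L7 α=1/2: [410/3, 109, 847/6]
L8 α=1/2: [274/3, 147/2, 1459/12]
= [91, 74, 122]

at x=0,y=1 over L3,L4,L5,L6,L7:
+L3 (α=1/3) → [101/3, 83/3, 226/3]
+L4 (α=2/7) → [1975/21, 1567/21, 1178/21]
+L5 (α=1) → [140, 91, 98]
+L6 (α=2/3) → [592/3, 97/3, 74]
+L7 (α=2/3) → [1870/9, 1615/9, 542/3]
→ [208, 179, 181]


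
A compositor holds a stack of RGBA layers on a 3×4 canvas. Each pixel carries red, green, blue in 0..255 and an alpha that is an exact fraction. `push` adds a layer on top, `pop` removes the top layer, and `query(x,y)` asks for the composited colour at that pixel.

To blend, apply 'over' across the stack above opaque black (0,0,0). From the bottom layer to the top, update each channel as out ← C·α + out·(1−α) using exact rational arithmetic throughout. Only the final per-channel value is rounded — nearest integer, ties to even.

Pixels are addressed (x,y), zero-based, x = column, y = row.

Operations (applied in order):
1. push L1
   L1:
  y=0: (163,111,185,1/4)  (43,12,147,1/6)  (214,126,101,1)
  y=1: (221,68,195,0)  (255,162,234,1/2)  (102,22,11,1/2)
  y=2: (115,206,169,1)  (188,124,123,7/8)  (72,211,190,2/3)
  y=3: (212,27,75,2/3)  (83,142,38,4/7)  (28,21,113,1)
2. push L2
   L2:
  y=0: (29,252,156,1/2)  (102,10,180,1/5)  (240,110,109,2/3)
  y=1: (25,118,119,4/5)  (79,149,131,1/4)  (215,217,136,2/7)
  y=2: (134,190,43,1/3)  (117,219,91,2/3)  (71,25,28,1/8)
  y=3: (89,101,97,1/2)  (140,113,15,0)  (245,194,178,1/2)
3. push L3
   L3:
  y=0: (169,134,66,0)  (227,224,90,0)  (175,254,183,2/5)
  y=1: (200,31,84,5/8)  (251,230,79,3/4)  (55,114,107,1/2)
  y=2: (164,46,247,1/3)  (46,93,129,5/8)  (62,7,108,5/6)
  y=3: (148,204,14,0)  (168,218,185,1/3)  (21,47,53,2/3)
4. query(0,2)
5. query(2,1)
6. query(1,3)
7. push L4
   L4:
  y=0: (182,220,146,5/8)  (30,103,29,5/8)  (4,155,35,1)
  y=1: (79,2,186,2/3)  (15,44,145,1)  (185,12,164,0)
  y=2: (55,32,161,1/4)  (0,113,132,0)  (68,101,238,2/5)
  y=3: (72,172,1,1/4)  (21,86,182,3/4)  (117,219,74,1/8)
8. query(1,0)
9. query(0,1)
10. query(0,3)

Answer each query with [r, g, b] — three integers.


(0,2) stack=L1,L2,L3; from [0,0,0]:
+L1 (α=1) → [115, 206, 169]
+L2 (α=1/3) → [364/3, 602/3, 127]
+L3 (α=1/3) → [1220/9, 1342/9, 167]
→ [136, 149, 167]

(2,1) stack=L1,L2,L3; from [0,0,0]:
+L1 (α=1/2) → [51, 11, 11/2]
+L2 (α=2/7) → [685/7, 489/7, 599/14]
+L3 (α=1/2) → [535/7, 1287/14, 2097/28]
rounded: [76, 92, 75]

at x=1,y=3 over L1,L2,L3:
L1 α=4/7: [332/7, 568/7, 152/7]
L2 α=0: [332/7, 568/7, 152/7]
L3 α=1/3: [1840/21, 2662/21, 533/7]
rounded: [88, 127, 76]

(1,0) stack=L1,L2,L3,L4; from [0,0,0]:
+L1 (α=1/6) → [43/6, 2, 49/2]
+L2 (α=1/5) → [392/15, 18/5, 278/5]
+L3 (α=0) → [392/15, 18/5, 278/5]
+L4 (α=5/8) → [571/20, 2629/40, 1559/40]
rounded: [29, 66, 39]

(0,1) stack=L1,L2,L3,L4; from [0,0,0]:
L1 α=0: [0, 0, 0]
L2 α=4/5: [20, 472/5, 476/5]
L3 α=5/8: [265/2, 2191/40, 441/5]
L4 α=2/3: [581/6, 2351/120, 767/5]
→ [97, 20, 153]

query (0,3) [L1,L2,L3,L4] — begin 0,0,0
+L1 (α=2/3) → [424/3, 18, 50]
+L2 (α=1/2) → [691/6, 119/2, 147/2]
+L3 (α=0) → [691/6, 119/2, 147/2]
+L4 (α=1/4) → [835/8, 701/8, 443/8]
→ [104, 88, 55]


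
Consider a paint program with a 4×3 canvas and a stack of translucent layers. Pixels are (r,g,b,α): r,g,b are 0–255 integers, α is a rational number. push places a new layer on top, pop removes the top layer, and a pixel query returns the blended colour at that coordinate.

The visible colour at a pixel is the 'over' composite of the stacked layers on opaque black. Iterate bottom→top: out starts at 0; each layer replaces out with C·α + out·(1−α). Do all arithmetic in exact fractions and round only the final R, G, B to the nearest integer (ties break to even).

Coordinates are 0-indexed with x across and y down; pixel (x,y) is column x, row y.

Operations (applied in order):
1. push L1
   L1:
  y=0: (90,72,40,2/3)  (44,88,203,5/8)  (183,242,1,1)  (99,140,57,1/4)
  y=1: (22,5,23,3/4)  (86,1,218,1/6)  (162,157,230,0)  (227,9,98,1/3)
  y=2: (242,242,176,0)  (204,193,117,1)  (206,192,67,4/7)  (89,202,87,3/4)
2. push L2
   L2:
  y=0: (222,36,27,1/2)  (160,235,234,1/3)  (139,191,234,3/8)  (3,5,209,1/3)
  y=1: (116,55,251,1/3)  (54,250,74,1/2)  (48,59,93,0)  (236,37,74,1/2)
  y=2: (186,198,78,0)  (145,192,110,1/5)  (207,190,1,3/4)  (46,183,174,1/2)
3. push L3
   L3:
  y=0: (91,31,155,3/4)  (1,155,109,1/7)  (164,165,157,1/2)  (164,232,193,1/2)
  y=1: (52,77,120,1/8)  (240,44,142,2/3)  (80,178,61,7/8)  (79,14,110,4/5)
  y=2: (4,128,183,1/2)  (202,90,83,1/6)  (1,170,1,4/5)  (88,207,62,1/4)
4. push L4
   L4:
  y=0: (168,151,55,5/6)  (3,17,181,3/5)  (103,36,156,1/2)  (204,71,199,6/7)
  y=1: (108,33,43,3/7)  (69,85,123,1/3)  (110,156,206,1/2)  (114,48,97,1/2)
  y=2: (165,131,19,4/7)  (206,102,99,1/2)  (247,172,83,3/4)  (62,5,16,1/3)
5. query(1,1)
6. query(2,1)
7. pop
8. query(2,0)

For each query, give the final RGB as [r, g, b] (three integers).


at x=1,y=1 over L1,L2,L3,L4:
after L1 α=1/6: [43/3, 1/6, 109/3]
after L2 α=1/2: [205/6, 1501/12, 331/6]
after L3 α=2/3: [3085/18, 2557/36, 2035/18]
after L4 α=1/3: [3706/27, 4087/54, 3142/27]
rounded: [137, 76, 116]

query (2,1) [L1,L2,L3,L4] — begin 0,0,0
+L1 (α=0) → [0, 0, 0]
+L2 (α=0) → [0, 0, 0]
+L3 (α=7/8) → [70, 623/4, 427/8]
+L4 (α=1/2) → [90, 1247/8, 2075/16]
= [90, 156, 130]

(2,0) stack=L1,L2,L3; from [0,0,0]:
after L1 α=1: [183, 242, 1]
after L2 α=3/8: [333/2, 1783/8, 707/8]
after L3 α=1/2: [661/4, 3103/16, 1963/16]
= [165, 194, 123]


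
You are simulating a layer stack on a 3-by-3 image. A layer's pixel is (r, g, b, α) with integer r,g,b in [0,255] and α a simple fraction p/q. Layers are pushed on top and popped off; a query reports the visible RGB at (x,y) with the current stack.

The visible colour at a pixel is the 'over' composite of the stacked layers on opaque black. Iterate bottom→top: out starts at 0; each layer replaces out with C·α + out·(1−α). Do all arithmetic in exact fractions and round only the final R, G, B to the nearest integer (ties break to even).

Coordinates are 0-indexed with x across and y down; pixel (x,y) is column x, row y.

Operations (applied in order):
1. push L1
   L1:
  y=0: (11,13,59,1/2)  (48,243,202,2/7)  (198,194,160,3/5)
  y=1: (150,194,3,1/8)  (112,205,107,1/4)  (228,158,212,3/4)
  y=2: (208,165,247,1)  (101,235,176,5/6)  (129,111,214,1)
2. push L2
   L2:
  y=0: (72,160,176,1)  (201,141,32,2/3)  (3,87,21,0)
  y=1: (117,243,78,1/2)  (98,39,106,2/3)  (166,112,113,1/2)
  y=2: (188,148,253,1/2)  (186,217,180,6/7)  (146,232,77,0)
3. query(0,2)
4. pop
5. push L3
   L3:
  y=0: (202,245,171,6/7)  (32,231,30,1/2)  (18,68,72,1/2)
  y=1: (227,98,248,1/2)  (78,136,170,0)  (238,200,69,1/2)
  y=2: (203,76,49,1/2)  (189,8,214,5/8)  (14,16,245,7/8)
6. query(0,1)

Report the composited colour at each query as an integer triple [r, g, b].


at x=0,y=2 over L1,L2:
L1 α=1: [208, 165, 247]
L2 α=1/2: [198, 313/2, 250]
= [198, 156, 250]

query (0,1) [L1,L3] — begin 0,0,0
L1 α=1/8: [75/4, 97/4, 3/8]
L3 α=1/2: [983/8, 489/8, 1987/16]
→ [123, 61, 124]


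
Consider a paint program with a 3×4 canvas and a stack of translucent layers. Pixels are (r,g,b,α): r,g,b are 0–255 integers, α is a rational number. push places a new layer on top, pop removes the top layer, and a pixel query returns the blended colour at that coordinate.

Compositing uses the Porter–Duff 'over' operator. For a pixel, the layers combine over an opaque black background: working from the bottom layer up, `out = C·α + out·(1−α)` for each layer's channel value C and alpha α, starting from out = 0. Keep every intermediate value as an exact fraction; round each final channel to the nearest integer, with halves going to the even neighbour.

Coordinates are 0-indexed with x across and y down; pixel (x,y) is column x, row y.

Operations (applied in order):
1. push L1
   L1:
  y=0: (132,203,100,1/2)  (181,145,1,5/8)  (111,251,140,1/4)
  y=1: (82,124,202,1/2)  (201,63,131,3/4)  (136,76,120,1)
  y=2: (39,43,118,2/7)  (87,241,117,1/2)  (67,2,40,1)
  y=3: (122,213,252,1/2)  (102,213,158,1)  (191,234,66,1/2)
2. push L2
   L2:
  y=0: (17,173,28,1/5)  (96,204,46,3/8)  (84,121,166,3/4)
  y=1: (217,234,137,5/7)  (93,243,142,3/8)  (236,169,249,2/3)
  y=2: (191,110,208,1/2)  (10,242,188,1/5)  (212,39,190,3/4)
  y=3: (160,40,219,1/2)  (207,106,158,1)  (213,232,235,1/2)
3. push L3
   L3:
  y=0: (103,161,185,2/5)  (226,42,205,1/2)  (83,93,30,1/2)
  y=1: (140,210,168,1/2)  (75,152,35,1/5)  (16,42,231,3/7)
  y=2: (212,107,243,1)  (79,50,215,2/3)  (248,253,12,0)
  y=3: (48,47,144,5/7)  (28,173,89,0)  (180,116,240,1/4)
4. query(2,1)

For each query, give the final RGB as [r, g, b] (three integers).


at x=2,y=1 over L1,L2,L3:
+L1 (α=1) → [136, 76, 120]
+L2 (α=2/3) → [608/3, 138, 206]
+L3 (α=3/7) → [368/3, 678/7, 1517/7]
→ [123, 97, 217]


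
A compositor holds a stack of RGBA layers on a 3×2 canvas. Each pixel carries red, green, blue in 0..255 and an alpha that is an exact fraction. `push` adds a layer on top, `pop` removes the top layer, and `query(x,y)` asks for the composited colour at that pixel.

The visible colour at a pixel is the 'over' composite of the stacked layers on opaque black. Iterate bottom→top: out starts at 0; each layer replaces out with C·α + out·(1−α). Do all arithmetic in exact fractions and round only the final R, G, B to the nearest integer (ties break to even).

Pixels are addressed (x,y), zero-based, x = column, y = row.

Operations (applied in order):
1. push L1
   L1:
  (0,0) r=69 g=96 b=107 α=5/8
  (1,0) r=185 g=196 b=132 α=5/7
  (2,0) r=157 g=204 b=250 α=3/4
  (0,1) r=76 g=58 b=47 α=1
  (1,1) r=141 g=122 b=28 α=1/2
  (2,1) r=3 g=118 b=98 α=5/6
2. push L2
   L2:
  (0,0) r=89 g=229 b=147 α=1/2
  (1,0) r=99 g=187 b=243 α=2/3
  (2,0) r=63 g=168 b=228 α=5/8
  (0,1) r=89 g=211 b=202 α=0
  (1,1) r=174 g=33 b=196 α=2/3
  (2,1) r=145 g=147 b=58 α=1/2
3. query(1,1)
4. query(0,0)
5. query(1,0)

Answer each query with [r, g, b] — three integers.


at x=1,y=1 over L1,L2:
+L1 (α=1/2) → [141/2, 61, 14]
+L2 (α=2/3) → [279/2, 127/3, 406/3]
= [140, 42, 135]

query (0,0) [L1,L2] — begin 0,0,0
+L1 (α=5/8) → [345/8, 60, 535/8]
+L2 (α=1/2) → [1057/16, 289/2, 1711/16]
→ [66, 144, 107]

(1,0) stack=L1,L2; from [0,0,0]:
after L1 α=5/7: [925/7, 140, 660/7]
after L2 α=2/3: [2311/21, 514/3, 1354/7]
rounded: [110, 171, 193]


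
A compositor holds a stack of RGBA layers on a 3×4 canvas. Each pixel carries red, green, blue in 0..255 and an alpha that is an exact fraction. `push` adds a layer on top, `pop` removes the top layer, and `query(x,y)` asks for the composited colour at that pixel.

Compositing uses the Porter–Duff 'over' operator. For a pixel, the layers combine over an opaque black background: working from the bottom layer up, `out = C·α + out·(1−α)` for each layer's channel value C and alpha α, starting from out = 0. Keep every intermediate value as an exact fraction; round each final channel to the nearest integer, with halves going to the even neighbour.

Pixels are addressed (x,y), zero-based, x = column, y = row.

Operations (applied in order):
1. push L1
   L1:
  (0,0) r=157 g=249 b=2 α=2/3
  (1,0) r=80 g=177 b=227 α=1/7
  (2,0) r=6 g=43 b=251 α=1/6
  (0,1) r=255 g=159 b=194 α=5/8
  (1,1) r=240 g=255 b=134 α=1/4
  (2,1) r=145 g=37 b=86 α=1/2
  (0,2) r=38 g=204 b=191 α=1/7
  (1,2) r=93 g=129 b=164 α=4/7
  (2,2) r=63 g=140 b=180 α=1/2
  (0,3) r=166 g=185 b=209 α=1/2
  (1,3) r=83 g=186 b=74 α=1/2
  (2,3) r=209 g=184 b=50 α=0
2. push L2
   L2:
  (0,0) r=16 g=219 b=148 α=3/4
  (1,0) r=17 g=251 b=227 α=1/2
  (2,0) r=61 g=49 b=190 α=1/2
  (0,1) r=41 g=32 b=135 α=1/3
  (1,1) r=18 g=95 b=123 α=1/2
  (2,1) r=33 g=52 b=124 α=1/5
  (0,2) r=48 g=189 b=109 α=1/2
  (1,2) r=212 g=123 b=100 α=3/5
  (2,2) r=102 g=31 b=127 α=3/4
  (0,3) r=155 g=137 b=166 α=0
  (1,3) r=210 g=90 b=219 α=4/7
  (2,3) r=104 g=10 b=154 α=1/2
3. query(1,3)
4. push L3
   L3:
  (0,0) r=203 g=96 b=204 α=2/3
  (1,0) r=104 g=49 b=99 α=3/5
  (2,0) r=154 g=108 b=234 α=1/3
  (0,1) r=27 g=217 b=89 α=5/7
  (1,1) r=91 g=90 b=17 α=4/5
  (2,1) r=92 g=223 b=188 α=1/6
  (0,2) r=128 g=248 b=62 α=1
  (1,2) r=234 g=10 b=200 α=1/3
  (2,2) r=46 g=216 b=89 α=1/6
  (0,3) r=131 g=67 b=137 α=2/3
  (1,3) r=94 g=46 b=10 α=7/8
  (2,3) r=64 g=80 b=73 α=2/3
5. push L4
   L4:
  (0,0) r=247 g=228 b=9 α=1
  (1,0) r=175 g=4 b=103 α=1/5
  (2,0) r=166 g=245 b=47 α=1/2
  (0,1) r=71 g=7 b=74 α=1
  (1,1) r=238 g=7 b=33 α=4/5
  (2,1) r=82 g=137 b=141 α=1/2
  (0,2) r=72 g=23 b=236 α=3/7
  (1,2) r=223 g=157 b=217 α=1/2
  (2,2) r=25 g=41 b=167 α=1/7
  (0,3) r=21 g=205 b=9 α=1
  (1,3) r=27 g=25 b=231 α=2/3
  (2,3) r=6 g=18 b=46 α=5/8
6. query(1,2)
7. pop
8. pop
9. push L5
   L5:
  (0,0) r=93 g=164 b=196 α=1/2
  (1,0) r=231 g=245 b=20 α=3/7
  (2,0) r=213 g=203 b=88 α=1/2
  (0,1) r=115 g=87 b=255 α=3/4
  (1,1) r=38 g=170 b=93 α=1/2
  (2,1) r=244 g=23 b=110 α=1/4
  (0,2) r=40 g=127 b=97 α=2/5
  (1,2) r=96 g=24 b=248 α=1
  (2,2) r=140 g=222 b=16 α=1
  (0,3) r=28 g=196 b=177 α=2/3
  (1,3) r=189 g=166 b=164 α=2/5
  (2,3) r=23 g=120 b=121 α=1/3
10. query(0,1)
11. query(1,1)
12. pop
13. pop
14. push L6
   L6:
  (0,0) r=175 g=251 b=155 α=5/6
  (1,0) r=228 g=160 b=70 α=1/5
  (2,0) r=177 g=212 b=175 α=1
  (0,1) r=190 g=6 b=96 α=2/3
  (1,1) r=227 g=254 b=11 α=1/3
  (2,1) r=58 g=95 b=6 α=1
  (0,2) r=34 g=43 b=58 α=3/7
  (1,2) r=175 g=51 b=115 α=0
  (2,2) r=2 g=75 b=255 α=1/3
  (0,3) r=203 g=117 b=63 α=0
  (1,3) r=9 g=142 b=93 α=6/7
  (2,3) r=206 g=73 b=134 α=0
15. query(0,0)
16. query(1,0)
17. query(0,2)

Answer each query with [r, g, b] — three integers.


query (1,3) [L1,L2] — begin 0,0,0
after L1 α=1/2: [83/2, 93, 37]
after L2 α=4/7: [1929/14, 639/7, 141]
= [138, 91, 141]

(1,2) stack=L1,L2,L3,L4; from [0,0,0]:
after L1 α=4/7: [372/7, 516/7, 656/7]
after L2 α=3/5: [5196/35, 723/7, 3412/35]
after L3 α=1/3: [6194/35, 1516/21, 4608/35]
after L4 α=1/2: [13999/70, 4813/42, 12203/70]
= [200, 115, 174]

at x=0,y=1 over L1,L2,L5:
+L1 (α=5/8) → [1275/8, 795/8, 485/4]
+L2 (α=1/3) → [1439/12, 923/12, 755/6]
+L5 (α=3/4) → [5579/48, 4055/48, 5345/24]
= [116, 84, 223]

query (1,1) [L1,L2,L5] — begin 0,0,0
L1 α=1/4: [60, 255/4, 67/2]
L2 α=1/2: [39, 635/8, 313/4]
L5 α=1/2: [77/2, 1995/16, 685/8]
rounded: [38, 125, 86]

at x=0,y=0 over L1,L6:
L1 α=2/3: [314/3, 166, 4/3]
L6 α=5/6: [2939/18, 1421/6, 2329/18]
→ [163, 237, 129]

query (1,0) [L1,L6] — begin 0,0,0
L1 α=1/7: [80/7, 177/7, 227/7]
L6 α=1/5: [1916/35, 1828/35, 1398/35]
= [55, 52, 40]

at x=0,y=2 over L1,L6:
L1 α=1/7: [38/7, 204/7, 191/7]
L6 α=3/7: [866/49, 1719/49, 1982/49]
= [18, 35, 40]


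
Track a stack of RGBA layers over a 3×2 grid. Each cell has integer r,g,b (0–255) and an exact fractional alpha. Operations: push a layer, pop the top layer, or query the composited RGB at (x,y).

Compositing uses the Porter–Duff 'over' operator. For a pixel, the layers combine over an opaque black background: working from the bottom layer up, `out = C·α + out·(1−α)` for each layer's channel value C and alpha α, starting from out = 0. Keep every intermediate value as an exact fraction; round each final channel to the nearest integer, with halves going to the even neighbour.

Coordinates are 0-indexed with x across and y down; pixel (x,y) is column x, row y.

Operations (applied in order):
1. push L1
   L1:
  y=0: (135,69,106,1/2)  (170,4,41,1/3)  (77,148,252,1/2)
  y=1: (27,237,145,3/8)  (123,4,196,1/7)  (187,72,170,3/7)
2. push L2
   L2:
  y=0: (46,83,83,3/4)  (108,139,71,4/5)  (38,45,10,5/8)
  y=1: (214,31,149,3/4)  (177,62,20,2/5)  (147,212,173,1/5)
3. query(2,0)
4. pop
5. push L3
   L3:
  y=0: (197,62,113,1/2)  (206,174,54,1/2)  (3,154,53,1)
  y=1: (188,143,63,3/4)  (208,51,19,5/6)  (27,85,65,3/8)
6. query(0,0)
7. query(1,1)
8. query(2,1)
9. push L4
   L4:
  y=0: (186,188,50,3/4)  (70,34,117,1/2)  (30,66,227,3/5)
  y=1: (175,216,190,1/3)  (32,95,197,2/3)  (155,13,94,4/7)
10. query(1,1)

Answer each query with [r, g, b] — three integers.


query (2,0) [L1,L2] — begin 0,0,0
L1 α=1/2: [77/2, 74, 126]
L2 α=5/8: [611/16, 447/8, 107/2]
= [38, 56, 54]

query (0,0) [L1,L3] — begin 0,0,0
L1 α=1/2: [135/2, 69/2, 53]
L3 α=1/2: [529/4, 193/4, 83]
= [132, 48, 83]

query (1,1) [L1,L3] — begin 0,0,0
L1 α=1/7: [123/7, 4/7, 28]
L3 α=5/6: [7403/42, 1789/42, 41/2]
= [176, 43, 20]

(2,1) stack=L1,L3; from [0,0,0]:
+L1 (α=3/7) → [561/7, 216/7, 510/7]
+L3 (α=3/8) → [843/14, 2865/56, 3915/56]
= [60, 51, 70]

(1,1) stack=L1,L3,L4; from [0,0,0]:
after L1 α=1/7: [123/7, 4/7, 28]
after L3 α=5/6: [7403/42, 1789/42, 41/2]
after L4 α=2/3: [10091/126, 9769/126, 829/6]
= [80, 78, 138]


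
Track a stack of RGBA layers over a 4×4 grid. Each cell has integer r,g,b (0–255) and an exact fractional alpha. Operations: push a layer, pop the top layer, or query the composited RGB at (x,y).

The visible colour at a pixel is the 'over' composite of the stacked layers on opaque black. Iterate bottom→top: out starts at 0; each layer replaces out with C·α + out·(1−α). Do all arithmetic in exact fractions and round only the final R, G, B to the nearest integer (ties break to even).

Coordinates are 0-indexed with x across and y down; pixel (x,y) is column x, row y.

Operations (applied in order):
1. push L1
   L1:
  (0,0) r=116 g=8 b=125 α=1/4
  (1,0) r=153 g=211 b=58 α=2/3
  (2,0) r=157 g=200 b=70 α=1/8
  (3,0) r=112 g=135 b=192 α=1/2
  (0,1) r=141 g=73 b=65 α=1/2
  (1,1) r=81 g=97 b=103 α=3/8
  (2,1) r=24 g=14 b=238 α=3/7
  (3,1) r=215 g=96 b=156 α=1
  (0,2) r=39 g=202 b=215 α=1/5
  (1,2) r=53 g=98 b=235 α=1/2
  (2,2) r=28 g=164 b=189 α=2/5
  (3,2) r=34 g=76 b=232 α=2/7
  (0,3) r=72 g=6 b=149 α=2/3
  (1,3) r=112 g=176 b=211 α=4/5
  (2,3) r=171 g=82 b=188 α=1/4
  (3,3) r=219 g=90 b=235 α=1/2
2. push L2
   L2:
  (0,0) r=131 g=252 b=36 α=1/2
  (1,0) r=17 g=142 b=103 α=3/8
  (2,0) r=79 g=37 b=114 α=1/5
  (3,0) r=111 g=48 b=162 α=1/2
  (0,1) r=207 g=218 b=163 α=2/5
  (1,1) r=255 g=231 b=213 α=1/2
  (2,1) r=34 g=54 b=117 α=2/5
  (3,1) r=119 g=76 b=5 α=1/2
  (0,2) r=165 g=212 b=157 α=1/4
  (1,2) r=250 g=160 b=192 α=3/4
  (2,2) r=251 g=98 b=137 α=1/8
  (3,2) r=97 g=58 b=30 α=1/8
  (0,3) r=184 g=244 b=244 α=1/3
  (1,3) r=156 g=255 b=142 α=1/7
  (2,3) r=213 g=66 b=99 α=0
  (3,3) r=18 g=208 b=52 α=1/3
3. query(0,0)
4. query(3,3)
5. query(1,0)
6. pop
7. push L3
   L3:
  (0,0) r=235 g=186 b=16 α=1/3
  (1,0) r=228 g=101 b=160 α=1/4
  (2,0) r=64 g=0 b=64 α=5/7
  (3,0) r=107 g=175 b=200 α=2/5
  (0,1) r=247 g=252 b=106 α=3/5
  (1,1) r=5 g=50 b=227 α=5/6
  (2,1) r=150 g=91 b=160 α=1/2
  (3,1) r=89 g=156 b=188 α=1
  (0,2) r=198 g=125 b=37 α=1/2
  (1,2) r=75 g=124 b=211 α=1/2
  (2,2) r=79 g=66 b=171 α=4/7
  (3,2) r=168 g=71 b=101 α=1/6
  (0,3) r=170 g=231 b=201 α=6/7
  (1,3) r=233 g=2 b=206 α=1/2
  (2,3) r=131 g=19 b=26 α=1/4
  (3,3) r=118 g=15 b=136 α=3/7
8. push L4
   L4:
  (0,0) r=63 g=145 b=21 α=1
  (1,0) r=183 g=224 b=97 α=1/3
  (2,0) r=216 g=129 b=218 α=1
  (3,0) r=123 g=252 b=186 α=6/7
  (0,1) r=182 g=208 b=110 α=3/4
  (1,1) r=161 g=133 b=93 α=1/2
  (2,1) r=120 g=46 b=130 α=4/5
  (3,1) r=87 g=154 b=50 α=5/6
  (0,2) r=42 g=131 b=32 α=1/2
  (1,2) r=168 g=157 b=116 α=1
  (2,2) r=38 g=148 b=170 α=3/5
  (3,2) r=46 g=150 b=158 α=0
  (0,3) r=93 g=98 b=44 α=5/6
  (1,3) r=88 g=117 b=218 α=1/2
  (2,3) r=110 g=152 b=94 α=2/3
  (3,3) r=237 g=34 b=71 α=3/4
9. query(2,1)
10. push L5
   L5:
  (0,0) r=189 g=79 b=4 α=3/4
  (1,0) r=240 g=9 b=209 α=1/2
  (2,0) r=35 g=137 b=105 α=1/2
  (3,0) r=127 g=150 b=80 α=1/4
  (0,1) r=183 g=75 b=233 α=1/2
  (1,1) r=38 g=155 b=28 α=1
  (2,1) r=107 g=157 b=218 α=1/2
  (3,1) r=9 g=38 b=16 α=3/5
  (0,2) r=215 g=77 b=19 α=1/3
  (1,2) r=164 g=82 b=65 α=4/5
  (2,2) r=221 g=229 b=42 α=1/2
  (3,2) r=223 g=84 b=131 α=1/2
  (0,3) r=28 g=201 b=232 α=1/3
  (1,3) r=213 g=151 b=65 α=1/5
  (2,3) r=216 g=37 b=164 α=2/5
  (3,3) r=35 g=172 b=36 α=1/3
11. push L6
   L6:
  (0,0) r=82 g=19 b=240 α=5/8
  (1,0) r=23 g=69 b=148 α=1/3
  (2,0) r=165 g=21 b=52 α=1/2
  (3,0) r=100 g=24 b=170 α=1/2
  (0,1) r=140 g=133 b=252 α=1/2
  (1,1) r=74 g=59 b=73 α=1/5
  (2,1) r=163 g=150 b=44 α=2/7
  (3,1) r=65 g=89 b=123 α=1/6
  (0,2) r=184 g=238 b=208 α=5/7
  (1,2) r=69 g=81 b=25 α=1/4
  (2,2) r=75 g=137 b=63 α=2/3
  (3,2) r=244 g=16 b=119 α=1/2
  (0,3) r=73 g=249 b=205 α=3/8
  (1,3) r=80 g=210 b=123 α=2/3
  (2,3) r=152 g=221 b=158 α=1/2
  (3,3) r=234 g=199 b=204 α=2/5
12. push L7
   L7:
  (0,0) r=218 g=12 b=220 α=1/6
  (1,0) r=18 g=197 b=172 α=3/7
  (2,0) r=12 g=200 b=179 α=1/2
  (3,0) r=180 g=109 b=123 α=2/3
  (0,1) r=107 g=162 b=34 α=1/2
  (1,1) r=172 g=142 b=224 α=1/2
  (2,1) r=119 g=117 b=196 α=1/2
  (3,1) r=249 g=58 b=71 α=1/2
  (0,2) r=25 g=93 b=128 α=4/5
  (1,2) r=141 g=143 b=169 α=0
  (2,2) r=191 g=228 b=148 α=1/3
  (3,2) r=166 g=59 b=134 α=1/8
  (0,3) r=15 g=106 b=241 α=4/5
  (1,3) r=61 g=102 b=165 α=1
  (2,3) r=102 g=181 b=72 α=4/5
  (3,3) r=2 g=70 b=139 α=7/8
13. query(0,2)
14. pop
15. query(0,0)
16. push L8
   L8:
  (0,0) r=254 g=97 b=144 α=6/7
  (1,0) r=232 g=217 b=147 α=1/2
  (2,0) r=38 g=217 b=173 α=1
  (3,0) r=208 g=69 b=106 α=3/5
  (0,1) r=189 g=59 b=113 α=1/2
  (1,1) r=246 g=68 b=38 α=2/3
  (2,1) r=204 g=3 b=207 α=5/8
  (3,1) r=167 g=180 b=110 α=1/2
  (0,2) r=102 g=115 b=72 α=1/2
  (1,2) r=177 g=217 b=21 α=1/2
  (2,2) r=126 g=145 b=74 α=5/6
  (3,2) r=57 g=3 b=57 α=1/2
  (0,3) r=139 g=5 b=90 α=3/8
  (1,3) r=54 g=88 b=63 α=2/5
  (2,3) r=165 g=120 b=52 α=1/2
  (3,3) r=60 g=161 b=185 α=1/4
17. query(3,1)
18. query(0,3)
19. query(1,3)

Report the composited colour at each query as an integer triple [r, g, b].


(0,0) stack=L1,L2; from [0,0,0]:
after L1 α=1/4: [29, 2, 125/4]
after L2 α=1/2: [80, 127, 269/8]
= [80, 127, 34]

(3,3) stack=L1,L2; from [0,0,0]:
+L1 (α=1/2) → [219/2, 45, 235/2]
+L2 (α=1/3) → [79, 298/3, 287/3]
= [79, 99, 96]

query (1,0) [L1,L2] — begin 0,0,0
+L1 (α=2/3) → [102, 422/3, 116/3]
+L2 (α=3/8) → [561/8, 847/6, 1507/24]
rounded: [70, 141, 63]

at x=2,y=1 over L1,L3,L4:
after L1 α=3/7: [72/7, 6, 102]
after L3 α=1/2: [561/7, 97/2, 131]
after L4 α=4/5: [3921/35, 93/2, 651/5]
→ [112, 46, 130]

(0,2) stack=L1,L3,L4,L5,L6,L7; from [0,0,0]:
L1 α=1/5: [39/5, 202/5, 43]
L3 α=1/2: [1029/10, 827/10, 40]
L4 α=1/2: [1449/20, 2137/20, 36]
L5 α=1/3: [3599/30, 969/10, 91/3]
L6 α=5/7: [17399/105, 6919/35, 3302/21]
L7 α=4/5: [27899/525, 19939/175, 14054/105]
rounded: [53, 114, 134]

at x=0,y=0 over L1,L3,L4,L5,L6:
L1 α=1/4: [29, 2, 125/4]
L3 α=1/3: [293/3, 190/3, 157/6]
L4 α=1: [63, 145, 21]
L5 α=3/4: [315/2, 191/2, 33/4]
L6 α=5/8: [1765/16, 763/16, 4899/32]
rounded: [110, 48, 153]

at x=3,y=1 over L1,L3,L4,L5,L6,L8:
L1 α=1: [215, 96, 156]
L3 α=1: [89, 156, 188]
L4 α=5/6: [262/3, 463/3, 73]
L5 α=3/5: [121/3, 1268/15, 194/5]
L6 α=1/6: [400/9, 1535/18, 317/6]
L8 α=1/2: [1903/18, 4775/36, 977/12]
= [106, 133, 81]

query (0,3) [L1,L3,L4,L5,L6,L8] — begin 0,0,0
+L1 (α=2/3) → [48, 4, 298/3]
+L3 (α=6/7) → [1068/7, 1390/7, 3916/21]
+L4 (α=5/6) → [1441/14, 2410/21, 4268/63]
+L5 (α=1/3) → [1637/21, 9041/63, 23152/189]
+L6 (α=3/8) → [1598/21, 46133/252, 231995/1512]
+L8 (α=3/8) → [16747/168, 234445/2016, 1568215/12096]
→ [100, 116, 130]

query (1,3) [L1,L3,L4,L5,L6,L8] — begin 0,0,0
after L1 α=4/5: [448/5, 704/5, 844/5]
after L3 α=1/2: [1613/10, 357/5, 937/5]
after L4 α=1/2: [2493/20, 471/5, 2027/10]
after L5 α=1/5: [3558/25, 2639/25, 4379/25]
after L6 α=2/3: [7558/75, 13139/75, 10529/75]
after L8 α=2/5: [10258/125, 17539/125, 13679/125]
= [82, 140, 109]
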